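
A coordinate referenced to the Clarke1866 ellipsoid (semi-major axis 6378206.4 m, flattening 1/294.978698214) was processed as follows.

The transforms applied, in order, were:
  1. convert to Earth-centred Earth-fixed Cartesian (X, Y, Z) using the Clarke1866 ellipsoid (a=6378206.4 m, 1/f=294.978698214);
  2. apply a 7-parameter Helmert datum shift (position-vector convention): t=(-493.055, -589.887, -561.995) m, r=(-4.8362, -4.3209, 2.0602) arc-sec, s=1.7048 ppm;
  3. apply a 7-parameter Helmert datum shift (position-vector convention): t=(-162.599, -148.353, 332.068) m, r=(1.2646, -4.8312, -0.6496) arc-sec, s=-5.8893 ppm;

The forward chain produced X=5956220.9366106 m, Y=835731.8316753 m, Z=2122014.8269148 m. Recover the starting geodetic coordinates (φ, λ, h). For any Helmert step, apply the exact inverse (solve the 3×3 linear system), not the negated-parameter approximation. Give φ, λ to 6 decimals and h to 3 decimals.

φ=19.553149°, λ=7.992399°, h=2937.393 m

start: X=5956220.9366, Y=835731.8317, Z=2122014.8269 m
→ Helmert⁻¹: X=5956465.6738, Y=835916.8736, Z=2121550.6150
→ Helmert⁻¹: X=5957001.3798, Y=836396.0815, Z=2122003.8137
→ geod (Bowring, a=6378206.400): φ=19.55314900°, λ=7.99239900°, h=2937.3930 m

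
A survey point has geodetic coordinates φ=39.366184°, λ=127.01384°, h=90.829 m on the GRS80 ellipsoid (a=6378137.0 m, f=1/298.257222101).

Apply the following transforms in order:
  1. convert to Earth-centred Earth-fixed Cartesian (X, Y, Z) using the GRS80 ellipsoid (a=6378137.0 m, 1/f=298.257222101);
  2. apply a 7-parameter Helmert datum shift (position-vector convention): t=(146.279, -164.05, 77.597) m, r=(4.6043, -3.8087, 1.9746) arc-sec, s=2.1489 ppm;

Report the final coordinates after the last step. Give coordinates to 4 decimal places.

start: φ=39.366184°, λ=127.013840°, h=90.829 m
→ ECEF (a=6378137.000, f=1/298.257222101): X=-2972542.1925, Y=3942714.8487, Z=4023886.2673
→ Helmert 7p (PV): X=-2972514.3471, Y=3942440.9921, Z=4024005.6334

X=-2972514.3471 m, Y=3942440.9921 m, Z=4024005.6334 m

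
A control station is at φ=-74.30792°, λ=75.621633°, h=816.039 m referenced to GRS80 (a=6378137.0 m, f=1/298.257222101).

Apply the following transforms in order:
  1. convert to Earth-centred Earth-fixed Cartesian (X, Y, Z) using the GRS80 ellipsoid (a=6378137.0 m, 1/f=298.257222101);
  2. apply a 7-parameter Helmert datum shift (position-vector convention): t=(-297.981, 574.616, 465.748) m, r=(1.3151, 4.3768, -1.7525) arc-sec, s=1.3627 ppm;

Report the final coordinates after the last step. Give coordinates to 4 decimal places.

start: φ=-74.307920°, λ=75.621633°, h=816.039 m
→ ECEF (a=6378137.000, f=1/298.257222101): X=429768.5366, Y=1676465.4911, Z=-6119108.3116
→ Helmert 7p (PV): X=429355.5416, Y=1677077.7543, Z=-6118649.3327

X=429355.5416 m, Y=1677077.7543 m, Z=-6118649.3327 m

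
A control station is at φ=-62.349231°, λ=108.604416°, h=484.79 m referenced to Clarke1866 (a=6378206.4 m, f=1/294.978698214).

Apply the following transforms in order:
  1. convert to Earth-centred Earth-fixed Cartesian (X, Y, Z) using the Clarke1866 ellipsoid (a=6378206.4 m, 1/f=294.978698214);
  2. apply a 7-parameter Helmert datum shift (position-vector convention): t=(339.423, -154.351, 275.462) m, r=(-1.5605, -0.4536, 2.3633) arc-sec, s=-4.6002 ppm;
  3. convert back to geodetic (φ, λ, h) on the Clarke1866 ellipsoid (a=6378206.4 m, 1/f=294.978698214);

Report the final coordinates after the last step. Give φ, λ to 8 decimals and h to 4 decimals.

φ=-62.35055720°, λ=108.59984861°, h=93.5266 m

start: φ=-62.349231°, λ=108.604416°, h=484.790 m
→ ECEF (a=6378206.400, f=1/294.978698214): X=-946926.8378, Y=2813018.9433, Z=-5626917.5119
→ Helmert 7p (PV): X=-946602.9148, Y=2812798.2320, Z=-5626639.5292
→ geod (Bowring, a=6378206.400): φ=-62.35055720°, λ=108.59984861°, h=93.5266 m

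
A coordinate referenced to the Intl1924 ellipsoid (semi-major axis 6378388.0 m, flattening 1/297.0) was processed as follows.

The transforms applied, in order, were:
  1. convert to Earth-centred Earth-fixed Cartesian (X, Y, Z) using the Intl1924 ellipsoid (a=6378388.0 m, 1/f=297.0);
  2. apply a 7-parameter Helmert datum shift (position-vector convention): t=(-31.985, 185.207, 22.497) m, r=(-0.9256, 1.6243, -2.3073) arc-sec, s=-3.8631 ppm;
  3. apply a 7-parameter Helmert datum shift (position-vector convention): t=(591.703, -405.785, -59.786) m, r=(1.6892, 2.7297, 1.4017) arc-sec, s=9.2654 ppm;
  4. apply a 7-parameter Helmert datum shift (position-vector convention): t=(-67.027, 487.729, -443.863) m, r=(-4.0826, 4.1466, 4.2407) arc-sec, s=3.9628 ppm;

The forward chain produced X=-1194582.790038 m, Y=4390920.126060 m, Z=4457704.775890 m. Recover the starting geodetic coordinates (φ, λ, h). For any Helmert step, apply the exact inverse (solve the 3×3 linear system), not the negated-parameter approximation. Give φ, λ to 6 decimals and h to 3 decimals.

φ=44.607004°, λ=105.227807°, h=2455.792 m

start: X=-1194582.7900, Y=4390920.1261, Z=4457704.7759 m
→ Helmert⁻¹: X=-1194510.3904, Y=4390351.3162, Z=4458193.8569
→ Helmert⁻¹: X=-1195120.1815, Y=4390761.0510, Z=4458160.5616
→ Helmert⁻¹: X=-1195177.0338, Y=4390559.4302, Z=4458165.5774
→ geod (Bowring, a=6378388.000): φ=44.60700400°, λ=105.22780700°, h=2455.7920 m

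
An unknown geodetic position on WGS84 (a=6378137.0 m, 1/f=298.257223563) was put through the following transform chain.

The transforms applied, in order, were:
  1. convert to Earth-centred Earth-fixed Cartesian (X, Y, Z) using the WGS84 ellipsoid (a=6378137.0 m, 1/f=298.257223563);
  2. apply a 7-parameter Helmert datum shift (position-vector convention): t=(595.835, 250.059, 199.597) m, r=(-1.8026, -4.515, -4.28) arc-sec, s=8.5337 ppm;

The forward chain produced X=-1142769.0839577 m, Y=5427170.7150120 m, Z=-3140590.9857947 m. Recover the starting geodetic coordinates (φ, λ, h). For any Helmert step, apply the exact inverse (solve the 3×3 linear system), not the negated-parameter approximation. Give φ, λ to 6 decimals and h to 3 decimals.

φ=-29.687871°, λ=101.899130°, h=663.382 m

start: X=-1142769.0840, Y=5427170.7150, Z=-3140590.9858 m
→ Helmert⁻¹: X=-1143536.5174, Y=5426878.0636, Z=-3140691.3224
→ geod (Bowring, a=6378137.000): φ=-29.68787100°, λ=101.89913000°, h=663.3820 m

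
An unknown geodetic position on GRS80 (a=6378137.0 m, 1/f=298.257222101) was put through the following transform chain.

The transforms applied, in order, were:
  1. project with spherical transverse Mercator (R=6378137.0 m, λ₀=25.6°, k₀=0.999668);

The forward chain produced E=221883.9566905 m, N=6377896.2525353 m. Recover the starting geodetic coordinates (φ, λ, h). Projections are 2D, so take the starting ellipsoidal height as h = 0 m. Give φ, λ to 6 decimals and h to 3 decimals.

start: E=221883.9567, N=6377896.2525 m
→ tm⁻¹: φ=57.25864500°, λ=29.28764100°

φ=57.258645°, λ=29.287641°, h=0.000 m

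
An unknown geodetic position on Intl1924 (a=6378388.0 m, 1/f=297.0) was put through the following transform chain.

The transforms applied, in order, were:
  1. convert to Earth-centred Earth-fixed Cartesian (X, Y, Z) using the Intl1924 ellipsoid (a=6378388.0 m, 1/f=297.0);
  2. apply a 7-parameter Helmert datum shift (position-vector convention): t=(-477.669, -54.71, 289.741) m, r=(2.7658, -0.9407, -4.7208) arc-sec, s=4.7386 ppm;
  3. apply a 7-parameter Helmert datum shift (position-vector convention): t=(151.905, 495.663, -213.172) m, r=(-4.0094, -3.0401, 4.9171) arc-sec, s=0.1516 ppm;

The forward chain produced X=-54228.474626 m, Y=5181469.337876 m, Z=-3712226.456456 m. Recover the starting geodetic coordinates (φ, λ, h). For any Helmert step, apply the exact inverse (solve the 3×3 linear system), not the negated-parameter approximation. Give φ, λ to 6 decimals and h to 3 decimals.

φ=-35.803567°, λ=90.596811°, h=2833.377 m

start: X=-54228.4746, Y=5181469.3379, Z=-3712226.4565 m
→ Helmert⁻¹: X=-54311.5708, Y=5181046.3367, Z=-3711911.2114
→ Helmert⁻¹: X=-53969.1555, Y=5181025.4830, Z=-3712252.5880
→ geod (Bowring, a=6378388.000): φ=-35.80356700°, λ=90.59681100°, h=2833.3770 m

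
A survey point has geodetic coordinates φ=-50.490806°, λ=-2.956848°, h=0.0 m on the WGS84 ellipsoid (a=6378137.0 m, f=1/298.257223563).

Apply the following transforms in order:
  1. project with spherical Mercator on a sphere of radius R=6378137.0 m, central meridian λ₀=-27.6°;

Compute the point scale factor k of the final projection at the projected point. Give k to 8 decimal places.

start: φ=-50.490806°, λ=-2.956848°, h=0.000 m
→ into merc (λ₀=-27.6°): φ=-50.49080600°, λ−λ₀=24.64315200°
scale k = 1.57182774

1.57182774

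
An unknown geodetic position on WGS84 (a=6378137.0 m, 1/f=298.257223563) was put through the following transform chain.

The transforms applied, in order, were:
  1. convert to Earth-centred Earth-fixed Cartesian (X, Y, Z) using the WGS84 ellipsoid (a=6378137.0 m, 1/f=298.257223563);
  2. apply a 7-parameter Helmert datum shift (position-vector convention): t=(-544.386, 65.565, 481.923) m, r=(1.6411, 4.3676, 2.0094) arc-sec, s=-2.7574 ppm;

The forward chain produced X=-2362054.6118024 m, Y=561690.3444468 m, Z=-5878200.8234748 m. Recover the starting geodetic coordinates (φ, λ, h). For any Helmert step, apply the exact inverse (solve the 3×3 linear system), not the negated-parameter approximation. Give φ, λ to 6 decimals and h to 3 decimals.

φ=-67.700419°, λ=166.622024°, h=279.093 m

start: X=-2362054.6118, Y=561690.3444, Z=-5878200.8235 m
→ Helmert⁻¹: X=-2361386.7854, Y=561602.5593, Z=-5878753.4264
→ geod (Bowring, a=6378137.000): φ=-67.70041900°, λ=166.62202400°, h=279.0930 m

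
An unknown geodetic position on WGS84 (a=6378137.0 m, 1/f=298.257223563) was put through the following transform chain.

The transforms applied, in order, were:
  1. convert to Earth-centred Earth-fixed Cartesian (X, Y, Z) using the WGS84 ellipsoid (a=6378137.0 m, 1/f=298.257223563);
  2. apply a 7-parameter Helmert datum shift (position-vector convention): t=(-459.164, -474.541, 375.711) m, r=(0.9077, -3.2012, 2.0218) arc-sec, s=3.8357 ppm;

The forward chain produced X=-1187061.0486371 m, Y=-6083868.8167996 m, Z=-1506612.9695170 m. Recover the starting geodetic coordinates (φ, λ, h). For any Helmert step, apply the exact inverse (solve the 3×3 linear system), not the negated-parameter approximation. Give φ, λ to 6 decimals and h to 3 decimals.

start: X=-1187061.0486, Y=-6083868.8168, Z=-1506612.9695 m
→ Helmert⁻¹: X=-1186680.3496, Y=-6083365.9415, Z=-1506937.7123
→ geod (Bowring, a=6378137.000): φ=-13.75386600°, λ=-101.03805600°, h=1652.4300 m

φ=-13.753866°, λ=-101.038056°, h=1652.430 m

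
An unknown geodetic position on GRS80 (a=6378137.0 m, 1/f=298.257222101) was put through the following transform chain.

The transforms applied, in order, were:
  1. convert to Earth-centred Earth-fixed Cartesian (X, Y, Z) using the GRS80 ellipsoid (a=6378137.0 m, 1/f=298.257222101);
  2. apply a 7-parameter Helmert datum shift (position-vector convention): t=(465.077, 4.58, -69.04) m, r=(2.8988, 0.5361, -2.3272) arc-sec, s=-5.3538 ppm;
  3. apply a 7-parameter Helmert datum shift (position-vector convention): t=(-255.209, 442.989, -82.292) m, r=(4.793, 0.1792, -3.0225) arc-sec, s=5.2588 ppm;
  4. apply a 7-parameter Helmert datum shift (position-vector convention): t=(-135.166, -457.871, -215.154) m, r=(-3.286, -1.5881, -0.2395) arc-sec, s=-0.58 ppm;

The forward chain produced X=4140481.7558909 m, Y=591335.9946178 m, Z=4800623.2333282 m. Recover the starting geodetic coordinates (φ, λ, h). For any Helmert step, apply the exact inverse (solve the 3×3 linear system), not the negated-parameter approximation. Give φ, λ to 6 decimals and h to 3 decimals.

start: X=4140481.7559, Y=591335.9946, Z=4800623.2333 m
→ Helmert⁻¹: X=4140655.5995, Y=591722.5350, Z=4800818.7183
→ Helmert⁻¹: X=4140876.1946, Y=591448.6731, Z=4800865.6174
→ Helmert⁻¹: X=4140414.1322, Y=591561.4459, Z=4800962.8084
→ geod (Bowring, a=6378137.000): φ=49.12904000°, λ=8.13110200°, h=1324.2540 m

φ=49.129040°, λ=8.131102°, h=1324.254 m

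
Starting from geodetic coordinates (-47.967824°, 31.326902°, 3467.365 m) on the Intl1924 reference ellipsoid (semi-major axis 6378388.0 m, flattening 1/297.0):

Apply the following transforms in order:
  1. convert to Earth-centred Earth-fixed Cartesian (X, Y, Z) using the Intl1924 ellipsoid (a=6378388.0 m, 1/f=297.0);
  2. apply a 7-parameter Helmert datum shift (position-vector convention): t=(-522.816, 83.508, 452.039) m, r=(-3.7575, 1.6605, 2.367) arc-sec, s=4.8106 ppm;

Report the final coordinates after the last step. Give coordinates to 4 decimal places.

start: φ=-47.967824°, λ=31.326902°, h=3467.365 m
→ ECEF (a=6378388.000, f=1/297.0): X=3656807.5616, Y=2225726.2184, Z=-4717145.3012
→ Helmert 7p (PV): X=3656238.8207, Y=2225776.4655, Z=-4716785.9391

X=3656238.8207 m, Y=2225776.4655 m, Z=-4716785.9391 m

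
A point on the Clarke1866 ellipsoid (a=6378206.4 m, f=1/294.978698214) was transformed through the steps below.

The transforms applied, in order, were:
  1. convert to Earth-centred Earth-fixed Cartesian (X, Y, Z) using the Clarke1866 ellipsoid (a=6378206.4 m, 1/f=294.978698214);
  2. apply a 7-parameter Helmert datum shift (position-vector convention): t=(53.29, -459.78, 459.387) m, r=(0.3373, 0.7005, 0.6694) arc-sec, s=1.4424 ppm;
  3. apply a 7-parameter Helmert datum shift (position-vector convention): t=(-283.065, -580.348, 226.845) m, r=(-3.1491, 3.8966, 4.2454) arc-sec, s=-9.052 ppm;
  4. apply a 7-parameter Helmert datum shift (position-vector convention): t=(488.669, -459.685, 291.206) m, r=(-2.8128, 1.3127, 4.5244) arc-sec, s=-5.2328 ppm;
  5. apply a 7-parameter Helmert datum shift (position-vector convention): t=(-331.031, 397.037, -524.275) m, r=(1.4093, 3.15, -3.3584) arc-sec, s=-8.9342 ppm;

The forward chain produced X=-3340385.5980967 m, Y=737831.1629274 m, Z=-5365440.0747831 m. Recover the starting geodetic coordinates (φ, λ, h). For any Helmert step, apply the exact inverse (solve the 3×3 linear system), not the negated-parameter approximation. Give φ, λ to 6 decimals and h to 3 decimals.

start: X=-3340385.5981, Y=737831.1629, Z=-5365440.0748 m
→ Helmert⁻¹: X=-3340014.4810, Y=737349.6759, Z=-5365019.7768
→ Helmert⁻¹: X=-3340470.2973, Y=737959.6611, Z=-5365350.2544
→ Helmert⁻¹: X=-3340100.8995, Y=738697.3605, Z=-5365677.4898
→ Helmert⁻¹: X=-3340128.7488, Y=739158.1391, Z=-5366141.6889
→ geod (Bowring, a=6378206.400): φ=-57.65842600°, λ=167.52175700°, h=1017.2950 m

φ=-57.658426°, λ=167.521757°, h=1017.295 m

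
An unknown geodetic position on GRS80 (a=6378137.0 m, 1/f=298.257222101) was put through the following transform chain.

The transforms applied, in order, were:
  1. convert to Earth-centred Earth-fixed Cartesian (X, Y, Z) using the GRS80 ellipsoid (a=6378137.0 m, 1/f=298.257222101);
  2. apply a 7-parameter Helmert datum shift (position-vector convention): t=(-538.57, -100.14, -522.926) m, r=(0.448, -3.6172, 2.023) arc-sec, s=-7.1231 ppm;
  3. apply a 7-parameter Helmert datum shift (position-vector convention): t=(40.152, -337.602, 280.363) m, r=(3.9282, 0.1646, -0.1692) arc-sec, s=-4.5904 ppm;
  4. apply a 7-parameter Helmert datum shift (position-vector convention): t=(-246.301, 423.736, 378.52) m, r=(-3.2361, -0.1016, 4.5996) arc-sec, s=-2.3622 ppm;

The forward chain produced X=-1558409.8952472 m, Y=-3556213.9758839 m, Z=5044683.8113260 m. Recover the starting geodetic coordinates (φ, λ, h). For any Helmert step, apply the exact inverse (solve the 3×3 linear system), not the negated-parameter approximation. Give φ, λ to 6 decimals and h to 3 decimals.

start: X=-1558409.8952, Y=-3556213.9759, Z=5044683.8113 m
→ Helmert⁻¹: X=-1558244.1027, Y=-3556690.5051, Z=5044262.1734
→ Helmert⁻¹: X=-1558292.5158, Y=-3556274.4449, Z=5044071.4482
→ Helmert⁻¹: X=-1557711.4534, Y=-3556173.4015, Z=5044665.3486
→ geod (Bowring, a=6378137.000): φ=52.60393700°, λ=-113.65487200°, h=966.9850 m

φ=52.603937°, λ=-113.654872°, h=966.985 m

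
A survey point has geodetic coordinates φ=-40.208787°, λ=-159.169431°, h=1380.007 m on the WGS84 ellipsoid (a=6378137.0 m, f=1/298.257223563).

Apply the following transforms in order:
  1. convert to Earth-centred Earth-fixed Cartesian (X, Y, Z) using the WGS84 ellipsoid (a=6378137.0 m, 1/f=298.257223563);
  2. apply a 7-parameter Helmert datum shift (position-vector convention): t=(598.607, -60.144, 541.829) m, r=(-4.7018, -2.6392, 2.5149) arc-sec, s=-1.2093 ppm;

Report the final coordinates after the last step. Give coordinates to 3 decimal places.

X=-4559250.471 m, Y=-1735145.719 m, Z=-4096080.507 m

start: φ=-40.208787°, λ=-159.169431°, h=1380.007 m
→ ECEF (a=6378137.000, f=1/298.257223563): X=-4559928.1629, Y=-1734938.6938, Z=-4096608.4930
→ Helmert 7p (PV): X=-4559250.4713, Y=-1735145.7189, Z=-4096080.5073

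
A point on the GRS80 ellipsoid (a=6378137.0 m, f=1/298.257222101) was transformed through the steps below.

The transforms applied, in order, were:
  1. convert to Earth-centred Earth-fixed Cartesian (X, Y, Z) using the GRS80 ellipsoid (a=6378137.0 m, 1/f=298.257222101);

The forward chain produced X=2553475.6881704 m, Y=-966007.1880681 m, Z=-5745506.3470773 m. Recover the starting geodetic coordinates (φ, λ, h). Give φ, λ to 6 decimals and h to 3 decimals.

φ=-64.733186°, λ=-20.722167°, h=476.558 m

start: X=2553475.6882, Y=-966007.1881, Z=-5745506.3471 m
→ geod (Bowring, a=6378137.000): φ=-64.73318600°, λ=-20.72216700°, h=476.5580 m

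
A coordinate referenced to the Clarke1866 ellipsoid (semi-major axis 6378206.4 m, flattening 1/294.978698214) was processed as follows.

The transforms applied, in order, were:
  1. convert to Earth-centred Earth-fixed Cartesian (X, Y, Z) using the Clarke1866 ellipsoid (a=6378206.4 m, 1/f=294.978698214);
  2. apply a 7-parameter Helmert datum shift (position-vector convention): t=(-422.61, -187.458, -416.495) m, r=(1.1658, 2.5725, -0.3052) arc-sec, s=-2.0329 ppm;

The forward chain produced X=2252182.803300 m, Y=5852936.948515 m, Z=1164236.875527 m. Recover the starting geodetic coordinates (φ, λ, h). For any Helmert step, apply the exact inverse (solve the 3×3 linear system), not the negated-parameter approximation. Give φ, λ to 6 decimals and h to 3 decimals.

start: X=2252182.8033, Y=5852936.9485, Z=1164236.8755 m
→ Helmert⁻¹: X=2252586.8067, Y=5853146.2210, Z=1164650.7503
→ geod (Bowring, a=6378206.400): φ=10.59011700°, λ=68.95075000°, h=1379.8730 m

φ=10.590117°, λ=68.950750°, h=1379.873 m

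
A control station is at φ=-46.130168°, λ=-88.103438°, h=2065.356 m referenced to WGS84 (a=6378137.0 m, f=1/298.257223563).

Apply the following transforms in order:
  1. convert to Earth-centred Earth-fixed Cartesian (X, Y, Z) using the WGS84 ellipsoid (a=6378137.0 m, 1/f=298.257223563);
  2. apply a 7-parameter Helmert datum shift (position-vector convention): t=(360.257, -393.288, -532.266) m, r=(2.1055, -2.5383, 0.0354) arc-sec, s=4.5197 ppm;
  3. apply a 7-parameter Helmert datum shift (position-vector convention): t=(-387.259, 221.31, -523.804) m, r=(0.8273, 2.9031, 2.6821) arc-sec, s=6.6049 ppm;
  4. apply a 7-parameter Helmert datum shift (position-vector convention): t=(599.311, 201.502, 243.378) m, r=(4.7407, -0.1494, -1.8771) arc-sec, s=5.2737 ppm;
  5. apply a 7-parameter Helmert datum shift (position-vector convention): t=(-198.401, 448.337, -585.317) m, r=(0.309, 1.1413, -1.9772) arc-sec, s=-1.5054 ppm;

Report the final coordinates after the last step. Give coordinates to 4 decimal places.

start: φ=-46.130168°, λ=-88.103438°, h=2065.356 m
→ ECEF (a=6378137.000, f=1/298.257223563): X=146589.6676, Y=-4426905.8880, Z=-4576775.3299
→ Helmert 7p (PV): X=147007.6691, Y=-4427272.4403, Z=-4577371.6665
→ Helmert 7p (PV): X=146614.5248, Y=-4427060.1011, Z=-4577945.5300
→ Helmert 7p (PV): X=147177.6365, Y=-4426778.0623, Z=-4577827.9387
→ Helmert 7p (PV): X=146911.2502, Y=-4426317.6141, Z=-4578413.8102

X=146911.2502 m, Y=-4426317.6141 m, Z=-4578413.8102 m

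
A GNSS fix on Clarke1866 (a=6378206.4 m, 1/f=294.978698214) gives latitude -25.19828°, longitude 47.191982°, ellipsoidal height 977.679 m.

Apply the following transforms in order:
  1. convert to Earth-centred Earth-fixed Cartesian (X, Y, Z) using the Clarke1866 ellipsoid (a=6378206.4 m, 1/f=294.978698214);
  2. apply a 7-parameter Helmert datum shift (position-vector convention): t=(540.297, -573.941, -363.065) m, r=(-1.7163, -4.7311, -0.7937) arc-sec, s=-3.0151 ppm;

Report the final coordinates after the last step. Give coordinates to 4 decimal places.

start: φ=-25.198280°, λ=47.191982°, h=977.679 m
→ ECEF (a=6378206.400, f=1/294.978698214): X=3924830.9693, Y=4237242.3125, Z=-2699226.7945
→ Helmert 7p (PV): X=3925437.6493, Y=4236618.0334, Z=-2699526.9547

X=3925437.6493 m, Y=4236618.0334 m, Z=-2699526.9547 m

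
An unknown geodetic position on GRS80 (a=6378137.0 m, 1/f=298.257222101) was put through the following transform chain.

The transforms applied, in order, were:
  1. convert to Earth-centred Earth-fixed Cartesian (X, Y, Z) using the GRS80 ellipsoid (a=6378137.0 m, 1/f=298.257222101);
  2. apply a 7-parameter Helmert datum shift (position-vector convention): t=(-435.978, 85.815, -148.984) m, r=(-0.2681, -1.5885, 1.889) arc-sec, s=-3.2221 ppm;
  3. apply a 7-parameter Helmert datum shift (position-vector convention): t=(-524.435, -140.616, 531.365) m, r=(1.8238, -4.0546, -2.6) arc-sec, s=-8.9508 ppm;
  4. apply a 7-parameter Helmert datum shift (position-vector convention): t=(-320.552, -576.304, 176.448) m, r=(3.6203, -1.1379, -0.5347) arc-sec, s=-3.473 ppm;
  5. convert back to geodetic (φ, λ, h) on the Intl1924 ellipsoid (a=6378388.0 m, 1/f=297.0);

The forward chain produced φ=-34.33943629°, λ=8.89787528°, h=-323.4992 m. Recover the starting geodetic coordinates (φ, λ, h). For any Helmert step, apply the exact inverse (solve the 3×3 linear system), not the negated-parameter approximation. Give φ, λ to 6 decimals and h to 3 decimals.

start: φ=-34.339436°, λ=8.897875°, h=-323.499 m
→ ECEF (a=6378388.000, f=1/297.0): X=5208629.0807, Y=815451.6582, Z=-3577471.5871
→ Helmert⁻¹: X=5208945.8710, Y=815981.5046, Z=-3577703.5183
→ Helmert⁻¹: X=5209436.3065, Y=816163.4512, Z=-3578376.5314
→ Helmert⁻¹: X=5209868.9873, Y=816037.2041, Z=-3578278.1388
→ geod (Bowring, a=6378137.000): φ=-34.33798400°, λ=8.90207700°, h=1439.7450 m

φ=-34.337984°, λ=8.902077°, h=1439.745 m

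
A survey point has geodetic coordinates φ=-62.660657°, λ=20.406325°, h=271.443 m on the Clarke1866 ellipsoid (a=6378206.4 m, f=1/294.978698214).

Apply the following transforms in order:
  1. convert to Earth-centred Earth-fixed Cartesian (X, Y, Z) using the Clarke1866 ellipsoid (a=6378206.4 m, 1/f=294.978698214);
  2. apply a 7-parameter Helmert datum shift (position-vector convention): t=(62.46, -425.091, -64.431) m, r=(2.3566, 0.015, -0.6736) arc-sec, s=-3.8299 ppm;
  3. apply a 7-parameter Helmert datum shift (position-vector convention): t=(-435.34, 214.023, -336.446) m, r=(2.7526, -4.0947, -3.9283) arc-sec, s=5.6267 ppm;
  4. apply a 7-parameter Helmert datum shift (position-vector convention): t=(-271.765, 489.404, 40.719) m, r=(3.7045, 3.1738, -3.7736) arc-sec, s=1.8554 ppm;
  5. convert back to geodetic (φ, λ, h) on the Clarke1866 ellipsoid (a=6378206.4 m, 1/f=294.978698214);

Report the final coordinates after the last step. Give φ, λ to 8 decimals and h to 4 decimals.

φ=-62.66509631°, λ=20.41771310°, h=381.4043 m

start: φ=-62.660657°, λ=20.406325°, h=271.443 m
→ ECEF (a=6378206.400, f=1/294.978698214): X=2752901.0821, Y=1024140.6792, Z=-5642754.0298
→ Helmert 7p (PV): X=2752955.9329, Y=1023767.1446, Z=-5642785.3489
→ Helmert 7p (PV): X=2752667.6000, Y=1024009.8012, Z=-5643085.2318
→ Helmert 7p (PV): X=2752332.8461, Y=1024552.0947, Z=-5643078.9473
→ geod (Bowring, a=6378206.400): φ=-62.66509631°, λ=20.41771310°, h=381.4043 m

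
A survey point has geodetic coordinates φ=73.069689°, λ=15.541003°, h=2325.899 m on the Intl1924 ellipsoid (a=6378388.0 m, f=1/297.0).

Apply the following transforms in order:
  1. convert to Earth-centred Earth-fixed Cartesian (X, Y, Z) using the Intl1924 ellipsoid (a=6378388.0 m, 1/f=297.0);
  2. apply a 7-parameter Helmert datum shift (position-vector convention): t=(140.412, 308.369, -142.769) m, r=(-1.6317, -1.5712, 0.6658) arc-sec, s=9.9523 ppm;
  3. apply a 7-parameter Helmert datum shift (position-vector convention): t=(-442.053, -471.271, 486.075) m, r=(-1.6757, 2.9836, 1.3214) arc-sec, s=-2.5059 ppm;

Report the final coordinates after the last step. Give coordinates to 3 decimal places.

start: φ=73.069689°, λ=15.541003°, h=2325.899 m
→ ECEF (a=6378388.000, f=1/297.0): X=1795713.0059, Y=499379.4789, Z=6081881.8422
→ Helmert 7p (PV): X=1795823.3489, Y=499746.7268, Z=6081809.3302
→ Helmert 7p (PV): X=1795461.5667, Y=499335.1167, Z=6082250.1285

X=1795461.567 m, Y=499335.117 m, Z=6082250.129 m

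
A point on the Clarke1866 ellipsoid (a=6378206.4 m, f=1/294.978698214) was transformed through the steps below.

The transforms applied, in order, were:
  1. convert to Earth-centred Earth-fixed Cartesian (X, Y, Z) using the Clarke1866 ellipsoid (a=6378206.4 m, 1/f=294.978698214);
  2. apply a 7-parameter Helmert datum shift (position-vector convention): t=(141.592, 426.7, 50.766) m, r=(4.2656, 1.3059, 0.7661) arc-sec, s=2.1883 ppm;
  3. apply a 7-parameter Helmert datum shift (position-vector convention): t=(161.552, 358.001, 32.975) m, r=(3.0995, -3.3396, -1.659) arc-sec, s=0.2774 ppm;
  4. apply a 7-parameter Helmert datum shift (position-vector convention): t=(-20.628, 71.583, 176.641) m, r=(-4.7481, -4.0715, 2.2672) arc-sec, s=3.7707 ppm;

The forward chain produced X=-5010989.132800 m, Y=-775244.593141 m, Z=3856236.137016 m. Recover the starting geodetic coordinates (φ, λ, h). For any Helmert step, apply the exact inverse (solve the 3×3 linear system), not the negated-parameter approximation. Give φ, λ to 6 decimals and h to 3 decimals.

start: X=-5010989.1328, Y=-775244.5931, Z=3856236.1370 m
→ Helmert⁻¹: X=-5010882.0156, Y=-775346.9404, Z=3856126.0187
→ Helmert⁻¹: X=-5010973.5038, Y=-775687.0837, Z=3856184.7620
→ Helmert⁻¹: X=-5011131.4259, Y=-776013.7280, Z=3856109.8794
→ geod (Bowring, a=6378206.400): φ=37.43863700°, λ=-171.19721300°, h=237.6180 m

φ=37.438637°, λ=-171.197213°, h=237.618 m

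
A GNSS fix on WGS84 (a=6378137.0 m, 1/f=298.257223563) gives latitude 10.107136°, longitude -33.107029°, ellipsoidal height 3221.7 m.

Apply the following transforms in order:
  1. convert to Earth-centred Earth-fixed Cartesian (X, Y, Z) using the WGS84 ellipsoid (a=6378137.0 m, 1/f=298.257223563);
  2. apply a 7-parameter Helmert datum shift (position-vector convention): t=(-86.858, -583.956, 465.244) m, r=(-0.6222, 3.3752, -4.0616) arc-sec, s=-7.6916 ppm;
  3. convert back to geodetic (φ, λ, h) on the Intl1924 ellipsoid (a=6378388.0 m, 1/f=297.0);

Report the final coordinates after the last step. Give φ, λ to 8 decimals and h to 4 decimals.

start: φ=10.107136°, λ=-33.107029°, h=3221.700 m
→ ECEF (a=6378137.000, f=1/298.257223563): X=5262945.5153, Y=-3431791.1251, Z=1112482.0730
→ Helmert 7p (PV): X=5262768.8052, Y=-3432448.9622, Z=1112862.9930
→ geod (Bowring, a=6378388.000): φ=10.11047391°, λ=-33.11293402°, h=3248.4089 m

φ=10.11047391°, λ=-33.11293402°, h=3248.4089 m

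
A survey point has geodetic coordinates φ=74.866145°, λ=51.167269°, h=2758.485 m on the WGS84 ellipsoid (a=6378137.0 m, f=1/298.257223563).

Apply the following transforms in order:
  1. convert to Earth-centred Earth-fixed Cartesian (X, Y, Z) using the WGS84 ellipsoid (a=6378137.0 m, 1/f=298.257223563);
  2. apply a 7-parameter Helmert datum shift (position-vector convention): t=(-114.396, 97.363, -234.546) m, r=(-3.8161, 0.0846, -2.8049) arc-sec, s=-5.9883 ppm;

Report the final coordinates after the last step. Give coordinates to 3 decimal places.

start: φ=74.866145°, λ=51.167269°, h=2758.485 m
→ ECEF (a=6378137.000, f=1/298.257223563): X=1047867.7750, Y=1301761.1448, Z=6137544.7358
→ Helmert 7p (PV): X=1047767.3233, Y=1301950.0129, Z=6137248.9228

X=1047767.323 m, Y=1301950.013 m, Z=6137248.923 m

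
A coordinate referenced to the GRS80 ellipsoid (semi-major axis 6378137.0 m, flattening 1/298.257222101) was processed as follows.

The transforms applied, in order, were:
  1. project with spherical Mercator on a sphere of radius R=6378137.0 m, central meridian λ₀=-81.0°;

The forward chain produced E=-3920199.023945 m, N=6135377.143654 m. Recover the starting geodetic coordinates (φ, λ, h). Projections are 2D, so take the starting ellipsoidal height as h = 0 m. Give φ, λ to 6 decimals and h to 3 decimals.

start: E=-3920199.0239, N=6135377.1437 m
→ merc⁻¹: φ=48.17116000°, λ=-116.21574700°

φ=48.171160°, λ=-116.215747°, h=0.000 m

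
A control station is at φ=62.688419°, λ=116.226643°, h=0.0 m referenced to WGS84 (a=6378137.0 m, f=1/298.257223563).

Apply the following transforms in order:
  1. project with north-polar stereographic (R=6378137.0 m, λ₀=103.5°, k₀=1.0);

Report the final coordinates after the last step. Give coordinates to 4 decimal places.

E=682757.2955 m, N=-3023077.7340 m

start: φ=62.688419°, λ=116.226643°, h=0.000 m
→ stereo (R=6378137.0, λ₀=103.5°): E=682757.2955, N=-3023077.7340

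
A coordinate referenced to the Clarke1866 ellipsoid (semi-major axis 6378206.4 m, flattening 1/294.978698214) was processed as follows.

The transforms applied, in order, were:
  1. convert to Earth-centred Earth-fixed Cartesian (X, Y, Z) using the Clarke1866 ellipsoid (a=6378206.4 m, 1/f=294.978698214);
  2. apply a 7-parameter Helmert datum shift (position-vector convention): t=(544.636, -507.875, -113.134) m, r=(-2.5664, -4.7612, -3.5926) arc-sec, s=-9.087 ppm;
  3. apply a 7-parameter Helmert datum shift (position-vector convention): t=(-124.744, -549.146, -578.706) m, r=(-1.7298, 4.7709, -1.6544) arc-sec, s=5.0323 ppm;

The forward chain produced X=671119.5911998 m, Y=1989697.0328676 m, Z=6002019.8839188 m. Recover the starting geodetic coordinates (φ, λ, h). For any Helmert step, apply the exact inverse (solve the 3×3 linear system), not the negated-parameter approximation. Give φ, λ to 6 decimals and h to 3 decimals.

start: X=671119.5912, Y=1989697.0329, Z=6002019.8839 m
→ Helmert⁻¹: X=671086.1545, Y=1990191.2064, Z=6002600.5958
→ Helmert⁻¹: X=670651.5015, Y=1990654.1639, Z=6002777.5645
→ geod (Bowring, a=6378206.400): φ=70.83418500°, λ=71.38132600°, h=770.4430 m

φ=70.834185°, λ=71.381326°, h=770.443 m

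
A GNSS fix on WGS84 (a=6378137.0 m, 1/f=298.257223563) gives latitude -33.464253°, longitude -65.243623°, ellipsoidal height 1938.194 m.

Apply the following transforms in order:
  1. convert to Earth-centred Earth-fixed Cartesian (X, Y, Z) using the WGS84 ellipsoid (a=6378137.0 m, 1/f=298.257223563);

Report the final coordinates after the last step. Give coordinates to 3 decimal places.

start: φ=-33.464253°, λ=-65.243623°, h=1938.194 m
→ ECEF (a=6378137.000, f=1/298.257223563): X=2231104.7405, Y=-4838223.9037, Z=-3498096.1596

X=2231104.740 m, Y=-4838223.904 m, Z=-3498096.160 m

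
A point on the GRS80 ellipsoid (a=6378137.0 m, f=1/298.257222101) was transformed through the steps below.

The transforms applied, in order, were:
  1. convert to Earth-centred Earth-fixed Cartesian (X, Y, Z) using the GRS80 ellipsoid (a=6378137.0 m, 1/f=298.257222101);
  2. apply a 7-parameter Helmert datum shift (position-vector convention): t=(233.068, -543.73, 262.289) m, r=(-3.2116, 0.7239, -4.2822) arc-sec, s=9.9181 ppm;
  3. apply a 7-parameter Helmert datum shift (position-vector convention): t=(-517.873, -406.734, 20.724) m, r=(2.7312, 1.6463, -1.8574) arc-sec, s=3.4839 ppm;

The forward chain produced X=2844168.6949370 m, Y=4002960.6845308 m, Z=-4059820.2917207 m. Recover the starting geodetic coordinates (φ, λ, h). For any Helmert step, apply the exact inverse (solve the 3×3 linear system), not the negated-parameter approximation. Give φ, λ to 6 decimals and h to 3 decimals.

start: X=2844168.6949, Y=4002960.6845, Z=-4059820.2917 m
→ Helmert⁻¹: X=2844673.0114, Y=4003325.3298, Z=-4059857.1759
→ Helmert⁻¹: X=2844342.8563, Y=4003951.6154, Z=-4060006.8716
→ geod (Bowring, a=6378137.000): φ=-39.76781000°, λ=54.61062600°, h=2820.0420 m

φ=-39.767810°, λ=54.610626°, h=2820.042 m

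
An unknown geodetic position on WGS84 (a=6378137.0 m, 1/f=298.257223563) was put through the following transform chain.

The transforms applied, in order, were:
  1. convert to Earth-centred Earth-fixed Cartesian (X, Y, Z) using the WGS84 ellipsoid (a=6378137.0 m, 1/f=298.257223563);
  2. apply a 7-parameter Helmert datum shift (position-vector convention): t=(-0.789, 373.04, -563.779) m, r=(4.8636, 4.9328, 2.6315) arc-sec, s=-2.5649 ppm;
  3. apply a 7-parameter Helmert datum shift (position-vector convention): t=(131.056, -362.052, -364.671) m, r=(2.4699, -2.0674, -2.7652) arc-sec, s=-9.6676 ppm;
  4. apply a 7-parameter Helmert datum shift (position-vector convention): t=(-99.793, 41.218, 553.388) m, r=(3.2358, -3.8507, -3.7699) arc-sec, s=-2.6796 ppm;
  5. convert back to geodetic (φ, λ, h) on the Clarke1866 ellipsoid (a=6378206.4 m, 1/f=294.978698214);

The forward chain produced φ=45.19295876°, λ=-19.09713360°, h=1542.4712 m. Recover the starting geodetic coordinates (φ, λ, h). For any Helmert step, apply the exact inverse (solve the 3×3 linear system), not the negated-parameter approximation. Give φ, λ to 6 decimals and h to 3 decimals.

start: φ=45.192959°, λ=-19.097134°, h=1542.471 m
→ ECEF (a=6378206.400, f=1/294.978698214): X=4255766.8886, Y=-1473452.9814, Z=4503377.3062
→ Helmert⁻¹: X=4255989.0752, Y=-1473349.7233, Z=4502779.6434
→ Helmert⁻¹: X=4255964.0445, Y=-1472890.9333, Z=4503162.8288
→ Helmert⁻¹: X=4255849.2449, Y=-1473215.8490, Z=4503874.6751
→ geod (Bowring, a=6378137.000): φ=45.19397000°, λ=-19.09394000°, h=1845.3650 m

φ=45.193970°, λ=-19.093940°, h=1845.365 m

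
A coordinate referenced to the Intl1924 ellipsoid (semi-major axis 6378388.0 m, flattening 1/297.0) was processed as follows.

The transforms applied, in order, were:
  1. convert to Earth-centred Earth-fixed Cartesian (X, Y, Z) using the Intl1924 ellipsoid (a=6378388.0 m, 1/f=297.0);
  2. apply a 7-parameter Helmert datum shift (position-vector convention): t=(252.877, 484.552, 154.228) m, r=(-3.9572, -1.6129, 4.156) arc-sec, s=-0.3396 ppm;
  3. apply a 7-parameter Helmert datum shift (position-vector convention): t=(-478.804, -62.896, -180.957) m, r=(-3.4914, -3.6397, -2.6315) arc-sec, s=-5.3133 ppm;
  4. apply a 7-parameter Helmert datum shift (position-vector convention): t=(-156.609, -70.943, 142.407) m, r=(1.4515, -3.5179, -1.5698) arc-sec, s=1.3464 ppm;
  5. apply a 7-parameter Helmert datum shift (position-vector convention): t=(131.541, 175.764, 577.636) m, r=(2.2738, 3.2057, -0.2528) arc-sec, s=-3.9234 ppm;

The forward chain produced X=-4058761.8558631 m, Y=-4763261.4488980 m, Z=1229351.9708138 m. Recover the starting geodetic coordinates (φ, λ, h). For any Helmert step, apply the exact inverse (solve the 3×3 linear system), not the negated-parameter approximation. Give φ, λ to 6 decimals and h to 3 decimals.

start: X=-4058761.8559, Y=-4763261.4489, Z=1229351.9708 m
→ Helmert⁻¹: X=-4058922.5806, Y=-4763447.3309, Z=1228768.5841
→ Helmert⁻¹: X=-4058703.2983, Y=-4763392.2171, Z=1228727.2655
→ Helmert⁻¹: X=-4058163.6008, Y=-4763427.2052, Z=1228905.7320
→ Helmert⁻¹: X=-4058504.2345, Y=-4763855.1733, Z=1228692.2622
→ geod (Bowring, a=6378388.000): φ=11.18096900°, λ=-130.42890400°, h=144.3530 m

φ=11.180969°, λ=-130.428904°, h=144.353 m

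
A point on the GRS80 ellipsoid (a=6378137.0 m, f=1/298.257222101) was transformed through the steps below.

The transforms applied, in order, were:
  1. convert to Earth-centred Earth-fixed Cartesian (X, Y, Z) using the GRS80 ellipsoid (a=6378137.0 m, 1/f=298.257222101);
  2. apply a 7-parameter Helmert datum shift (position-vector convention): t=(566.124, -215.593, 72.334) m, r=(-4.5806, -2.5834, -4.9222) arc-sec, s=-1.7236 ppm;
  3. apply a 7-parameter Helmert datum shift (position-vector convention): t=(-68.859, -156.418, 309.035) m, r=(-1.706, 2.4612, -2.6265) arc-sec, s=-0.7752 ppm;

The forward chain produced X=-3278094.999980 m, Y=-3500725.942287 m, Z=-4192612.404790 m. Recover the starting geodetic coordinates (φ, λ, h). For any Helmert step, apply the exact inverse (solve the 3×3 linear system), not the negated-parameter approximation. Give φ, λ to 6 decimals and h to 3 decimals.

φ=-41.354163°, λ=-133.125303°, h=1636.407 m

start: X=-3278095.0000, Y=-3500725.9423, Z=-4192612.4048 m
→ Helmert⁻¹: X=-3277934.0752, Y=-3500579.2980, Z=-4192992.7562
→ Helmert⁻¹: X=-3278474.8367, Y=-3500354.8562, Z=-4193108.9893
→ geod (Bowring, a=6378137.000): φ=-41.35416300°, λ=-133.12530300°, h=1636.4070 m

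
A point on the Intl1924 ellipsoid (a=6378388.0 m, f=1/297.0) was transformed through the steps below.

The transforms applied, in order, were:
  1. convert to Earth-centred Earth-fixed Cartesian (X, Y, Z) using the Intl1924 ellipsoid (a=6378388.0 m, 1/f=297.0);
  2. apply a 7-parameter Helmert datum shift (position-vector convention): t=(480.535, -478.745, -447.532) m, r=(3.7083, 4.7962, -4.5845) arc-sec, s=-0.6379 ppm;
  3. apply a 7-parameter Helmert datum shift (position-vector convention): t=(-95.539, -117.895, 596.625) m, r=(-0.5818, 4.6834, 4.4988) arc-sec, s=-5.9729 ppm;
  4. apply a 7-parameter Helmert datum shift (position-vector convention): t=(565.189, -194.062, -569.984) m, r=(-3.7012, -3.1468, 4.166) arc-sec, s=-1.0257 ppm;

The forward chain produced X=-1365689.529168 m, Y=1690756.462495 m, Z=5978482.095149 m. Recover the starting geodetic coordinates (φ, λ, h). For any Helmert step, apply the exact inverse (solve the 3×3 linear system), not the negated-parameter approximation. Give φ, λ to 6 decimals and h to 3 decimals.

φ=70.135559°, λ=128.938444°, h=2738.450 m

start: X=-1365689.5292, Y=1690756.4625, Z=5978482.0951 m
→ Helmert⁻¹: X=-1366130.7504, Y=1690872.5624, Z=5979109.3946
→ Helmert⁻¹: X=-1366142.2352, Y=1691013.4910, Z=5978522.2293
→ Helmert⁻¹: X=-1366800.2648, Y=1691570.4270, Z=5978911.3820
→ geod (Bowring, a=6378388.000): φ=70.13555900°, λ=128.93844400°, h=2738.4500 m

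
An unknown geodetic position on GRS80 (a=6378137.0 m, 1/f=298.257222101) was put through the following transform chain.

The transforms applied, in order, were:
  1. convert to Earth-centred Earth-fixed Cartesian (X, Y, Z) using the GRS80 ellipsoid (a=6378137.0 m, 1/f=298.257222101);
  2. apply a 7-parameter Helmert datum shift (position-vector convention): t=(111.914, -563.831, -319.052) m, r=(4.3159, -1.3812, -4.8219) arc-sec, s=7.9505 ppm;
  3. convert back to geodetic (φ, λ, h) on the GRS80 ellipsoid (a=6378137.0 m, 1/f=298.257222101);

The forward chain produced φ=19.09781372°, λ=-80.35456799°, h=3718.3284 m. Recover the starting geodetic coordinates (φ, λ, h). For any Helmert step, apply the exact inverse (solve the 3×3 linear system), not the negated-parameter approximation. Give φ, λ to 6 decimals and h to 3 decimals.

start: φ=19.097814°, λ=-80.354568°, h=3718.328 m
→ ECEF (a=6378137.000, f=1/298.257222101): X=1010793.4071, Y=-5947485.3757, Z=2074800.3945
→ Helmert⁻¹: X=1010826.3738, Y=-5946807.2117, Z=2075220.6111
→ geod (Bowring, a=6378137.000): φ=19.10335800°, λ=-80.35318000°, h=3229.2870 m

φ=19.103358°, λ=-80.353180°, h=3229.287 m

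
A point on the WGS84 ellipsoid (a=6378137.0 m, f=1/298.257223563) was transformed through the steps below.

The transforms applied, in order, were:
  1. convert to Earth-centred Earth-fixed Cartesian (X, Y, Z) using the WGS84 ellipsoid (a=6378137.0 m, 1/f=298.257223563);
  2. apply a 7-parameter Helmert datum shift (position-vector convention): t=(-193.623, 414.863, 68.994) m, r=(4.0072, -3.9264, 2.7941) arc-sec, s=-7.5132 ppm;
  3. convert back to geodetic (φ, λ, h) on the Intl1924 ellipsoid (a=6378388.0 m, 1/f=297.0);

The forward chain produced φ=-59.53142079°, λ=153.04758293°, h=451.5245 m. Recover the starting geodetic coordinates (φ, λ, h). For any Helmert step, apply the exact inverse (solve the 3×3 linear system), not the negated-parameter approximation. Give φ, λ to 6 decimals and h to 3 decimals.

start: φ=-59.531421°, λ=153.047583°, h=451.524 m
→ ECEF (a=6378388.000, f=1/297.0): X=-2890397.3438, Y=1469708.6838, Z=-5474697.2520
→ Helmert⁻¹: X=-2890309.7495, Y=1469237.6516, Z=-5474780.9037
→ geod (Bowring, a=6378137.000): φ=-59.53333900°, λ=153.05430100°, h=558.9740 m

φ=-59.533339°, λ=153.054301°, h=558.974 m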